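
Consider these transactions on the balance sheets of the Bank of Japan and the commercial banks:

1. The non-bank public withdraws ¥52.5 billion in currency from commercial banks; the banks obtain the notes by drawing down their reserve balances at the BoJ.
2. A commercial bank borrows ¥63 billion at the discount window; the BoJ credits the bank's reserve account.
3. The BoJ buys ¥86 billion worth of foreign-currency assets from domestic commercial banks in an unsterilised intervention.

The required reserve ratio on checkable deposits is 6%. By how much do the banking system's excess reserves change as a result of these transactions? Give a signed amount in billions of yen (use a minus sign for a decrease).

+¥99.65 billion

Currency withdrawal ¥52.5 billion: reserves −¥52.5B, deposits −¥52.5B.
Discount-window loan ¥63 billion: reserves +¥63B, deposits 0.
FX purchase ¥86 billion: reserves +¥86B, deposits 0.
Totals: Δreserves = +¥96.5B, Δdeposits = −¥52.5B.
Δrequired reserves = 6% × −¥52.5B = −¥3.15B.
Δexcess reserves = Δreserves − Δrequired = +¥96.5B − (−¥3.15B) = +¥99.65 billion.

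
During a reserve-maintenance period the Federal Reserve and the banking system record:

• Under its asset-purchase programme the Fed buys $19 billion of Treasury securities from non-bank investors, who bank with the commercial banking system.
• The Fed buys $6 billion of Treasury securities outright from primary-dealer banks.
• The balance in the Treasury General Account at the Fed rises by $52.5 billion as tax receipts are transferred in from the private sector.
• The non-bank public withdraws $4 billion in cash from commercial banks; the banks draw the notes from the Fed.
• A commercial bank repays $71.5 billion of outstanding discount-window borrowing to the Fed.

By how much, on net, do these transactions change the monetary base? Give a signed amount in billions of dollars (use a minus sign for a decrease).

-$99 billion

Asset purchase (from non-banks) $19 billion: Fed balance sheet expands → +$19B.
OMO purchase (from banks) $6 billion: Fed balance sheet expands → +$6B.
Government account inflow $52.5 billion: reserves shift to a non-base liability → −$52.5B.
Currency withdrawal $4 billion: just a shift between currency and reserves — both are base money → 0.
Discount-window repayment $71.5 billion: Fed balance sheet contracts → −$71.5B.
Net: 19 + 6 − 52.5 + 0 − 71.5 = -$99 billion.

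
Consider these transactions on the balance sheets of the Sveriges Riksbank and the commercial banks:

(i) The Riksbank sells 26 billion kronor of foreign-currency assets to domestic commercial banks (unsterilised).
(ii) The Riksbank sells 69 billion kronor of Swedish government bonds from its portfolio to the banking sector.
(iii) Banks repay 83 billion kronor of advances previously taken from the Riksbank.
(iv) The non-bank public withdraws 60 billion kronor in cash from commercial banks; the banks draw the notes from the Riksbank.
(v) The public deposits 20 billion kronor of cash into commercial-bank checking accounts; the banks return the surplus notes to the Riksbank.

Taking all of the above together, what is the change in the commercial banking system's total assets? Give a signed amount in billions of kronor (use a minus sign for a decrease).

Riksbank balance sheet:
  Assets:      Securities −69B, Loans to banks −83B, Foreign assets −26B
  Liabilities: Bank reserves −218B, Currency in circulation +40B
Commercial banking system:
  Assets:      Reserves at CB −218B, Securities +69B, Foreign assets +26B
  Liabilities: Checkable deposits −40B, Borrowings from CB −83B
Change in total bank assets = -123 billion.

-123 billion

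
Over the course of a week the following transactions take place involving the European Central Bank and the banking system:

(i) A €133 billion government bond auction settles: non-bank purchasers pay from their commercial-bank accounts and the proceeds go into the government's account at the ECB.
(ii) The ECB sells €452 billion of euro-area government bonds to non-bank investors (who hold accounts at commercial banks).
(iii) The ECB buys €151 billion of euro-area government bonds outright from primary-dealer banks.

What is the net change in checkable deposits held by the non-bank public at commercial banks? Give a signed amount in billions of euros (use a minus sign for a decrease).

-€585 billion

Government account inflow €133 billion: non-bank counterparties' bank balances fall → −€133B.
Asset sale (to non-banks) €452 billion: non-bank counterparties' bank balances fall → −€452B.
OMO purchase (from banks) €151 billion: the counterparty is a bank, so public deposits are unchanged → 0.
Net: −133 − 452 + 0 = -€585 billion.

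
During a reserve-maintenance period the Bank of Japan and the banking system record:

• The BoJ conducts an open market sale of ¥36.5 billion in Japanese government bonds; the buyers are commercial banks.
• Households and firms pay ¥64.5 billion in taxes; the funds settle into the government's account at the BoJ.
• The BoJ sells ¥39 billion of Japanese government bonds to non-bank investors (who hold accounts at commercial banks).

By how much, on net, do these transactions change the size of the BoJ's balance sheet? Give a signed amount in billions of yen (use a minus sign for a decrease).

-¥75.5 billion

BoJ balance sheet:
  Assets:      Securities −¥75.5B
  Liabilities: Bank reserves −¥140B, Government deposits +¥64.5B
Commercial banking system:
  Assets:      Reserves at CB −¥140B, Securities +¥36.5B
  Liabilities: Checkable deposits −¥103.5B
Change in total BoJ assets = -¥75.5 billion.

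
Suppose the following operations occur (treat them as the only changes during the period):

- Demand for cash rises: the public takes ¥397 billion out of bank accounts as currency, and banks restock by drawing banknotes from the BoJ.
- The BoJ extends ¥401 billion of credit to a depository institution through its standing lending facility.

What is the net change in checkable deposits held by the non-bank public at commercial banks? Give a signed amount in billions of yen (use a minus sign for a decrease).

-¥397 billion

Currency withdrawal ¥397 billion: non-bank counterparties' bank balances fall → −¥397B.
Discount-window loan ¥401 billion: the counterparty is a bank, so public deposits are unchanged → 0.
Net: −397 + 0 = -¥397 billion.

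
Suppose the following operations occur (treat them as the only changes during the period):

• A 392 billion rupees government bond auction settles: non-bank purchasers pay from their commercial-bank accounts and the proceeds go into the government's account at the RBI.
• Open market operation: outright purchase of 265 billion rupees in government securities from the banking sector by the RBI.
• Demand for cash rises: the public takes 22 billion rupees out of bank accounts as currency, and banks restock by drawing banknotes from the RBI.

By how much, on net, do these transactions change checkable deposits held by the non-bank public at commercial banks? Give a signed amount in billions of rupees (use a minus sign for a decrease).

-414 billion

RBI balance sheet:
  Assets:      Securities +265B
  Liabilities: Bank reserves −149B, Currency in circulation +22B, Government deposits +392B
Commercial banking system:
  Assets:      Reserves at CB −149B, Securities −265B
  Liabilities: Checkable deposits −414B
So the change in checkable deposits held by the non-bank public at commercial banks is -414 billion.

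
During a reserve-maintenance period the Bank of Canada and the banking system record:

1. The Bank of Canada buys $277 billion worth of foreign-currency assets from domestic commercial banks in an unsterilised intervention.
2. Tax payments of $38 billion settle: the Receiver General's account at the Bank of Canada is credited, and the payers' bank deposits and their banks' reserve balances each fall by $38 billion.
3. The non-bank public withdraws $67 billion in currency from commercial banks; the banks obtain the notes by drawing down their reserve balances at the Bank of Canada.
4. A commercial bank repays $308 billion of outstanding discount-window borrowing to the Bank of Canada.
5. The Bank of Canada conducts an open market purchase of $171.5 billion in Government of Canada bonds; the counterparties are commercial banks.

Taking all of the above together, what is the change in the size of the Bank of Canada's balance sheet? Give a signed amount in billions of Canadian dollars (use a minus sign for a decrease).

+$140.5 billion

Bank of Canada balance sheet:
  Assets:      Securities +$171.5B, Loans to banks −$308B, Foreign assets +$277B
  Liabilities: Bank reserves +$35.5B, Currency in circulation +$67B, Government deposits +$38B
Change in total Bank of Canada assets = +$140.5 billion.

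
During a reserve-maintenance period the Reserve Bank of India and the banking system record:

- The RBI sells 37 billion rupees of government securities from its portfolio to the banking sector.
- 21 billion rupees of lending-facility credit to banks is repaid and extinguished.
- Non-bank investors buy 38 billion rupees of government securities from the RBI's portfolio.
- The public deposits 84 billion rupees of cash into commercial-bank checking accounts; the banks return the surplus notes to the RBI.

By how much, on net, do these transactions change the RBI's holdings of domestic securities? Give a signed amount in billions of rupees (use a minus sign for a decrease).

-75 billion

OMO sale (to banks) 37 billion rupees: securities removed from the RBI's portfolio → −37B.
Discount-window repayment 21 billion rupees: the RBI's securities portfolio is untouched → 0.
Asset sale (to non-banks) 38 billion rupees: securities removed from the RBI's portfolio → −38B.
Currency deposit 84 billion rupees: the RBI's securities portfolio is untouched → 0.
Net: −37 + 0 − 38 + 0 = -75 billion.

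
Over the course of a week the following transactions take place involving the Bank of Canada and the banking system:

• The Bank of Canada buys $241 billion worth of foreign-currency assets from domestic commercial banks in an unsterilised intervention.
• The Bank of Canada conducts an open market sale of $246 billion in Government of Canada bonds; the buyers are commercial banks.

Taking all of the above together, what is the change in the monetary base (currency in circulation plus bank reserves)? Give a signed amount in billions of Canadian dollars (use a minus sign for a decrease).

-$5 billion

FX purchase $241 billion: Bank of Canada balance sheet expands → +$241B.
OMO sale (to banks) $246 billion: Bank of Canada balance sheet contracts → −$246B.
Net: 241 − 246 = -$5 billion.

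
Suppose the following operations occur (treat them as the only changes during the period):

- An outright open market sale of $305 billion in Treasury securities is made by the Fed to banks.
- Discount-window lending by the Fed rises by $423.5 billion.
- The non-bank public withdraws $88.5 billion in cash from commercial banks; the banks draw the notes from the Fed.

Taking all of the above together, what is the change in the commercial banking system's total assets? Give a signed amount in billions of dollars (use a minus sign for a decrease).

+$335 billion

OMO sale (to banks) $305 billion: just an asset swap on bank balance sheets → 0.
Discount-window loan $423.5 billion: bank balance sheets expand → +$423.5B.
Currency withdrawal $88.5 billion: bank balance sheets shrink → −$88.5B.
Net: 0 + 423.5 − 88.5 = +$335 billion.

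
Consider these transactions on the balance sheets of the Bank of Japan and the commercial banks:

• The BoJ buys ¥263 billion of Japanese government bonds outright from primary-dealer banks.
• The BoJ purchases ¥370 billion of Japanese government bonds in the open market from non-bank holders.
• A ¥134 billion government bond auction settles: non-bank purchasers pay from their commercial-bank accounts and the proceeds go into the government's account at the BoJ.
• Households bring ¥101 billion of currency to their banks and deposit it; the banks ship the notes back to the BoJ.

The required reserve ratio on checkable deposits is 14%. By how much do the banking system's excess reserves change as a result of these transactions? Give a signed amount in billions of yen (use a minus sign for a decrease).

+¥552.82 billion

OMO purchase (from banks) ¥263 billion: reserves +¥263B, deposits 0.
Asset purchase (from non-banks) ¥370 billion: reserves +¥370B, deposits +¥370B.
Government account inflow ¥134 billion: reserves −¥134B, deposits −¥134B.
Currency deposit ¥101 billion: reserves +¥101B, deposits +¥101B.
Totals: Δreserves = +¥600B, Δdeposits = +¥337B.
Δrequired reserves = 14% × +¥337B = +¥47.18B.
Δexcess reserves = Δreserves − Δrequired = +¥600B − (+¥47.18B) = +¥552.82 billion.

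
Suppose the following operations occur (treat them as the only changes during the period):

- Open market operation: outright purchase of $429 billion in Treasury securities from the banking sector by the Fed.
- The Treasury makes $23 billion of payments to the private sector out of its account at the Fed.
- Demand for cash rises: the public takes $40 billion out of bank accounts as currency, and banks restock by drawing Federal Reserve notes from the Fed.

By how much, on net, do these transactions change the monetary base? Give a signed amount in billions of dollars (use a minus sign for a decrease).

Fed balance sheet:
  Assets:      Securities +$429B
  Liabilities: Bank reserves +$412B, Currency in circulation +$40B, Government deposits −$23B
Monetary base = currency + reserves: +$40B + (+$412B) = +$452 billion.

+$452 billion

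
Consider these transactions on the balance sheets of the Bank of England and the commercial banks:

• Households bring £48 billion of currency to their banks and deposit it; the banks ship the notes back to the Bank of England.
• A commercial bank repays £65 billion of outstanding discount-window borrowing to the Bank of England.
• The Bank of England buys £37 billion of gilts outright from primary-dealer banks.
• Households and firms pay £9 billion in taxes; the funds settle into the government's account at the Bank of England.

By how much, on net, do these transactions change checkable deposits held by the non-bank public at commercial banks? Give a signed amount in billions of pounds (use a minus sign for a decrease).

+£39 billion

Bank of England balance sheet:
  Assets:      Securities +£37B, Loans to banks −£65B
  Liabilities: Bank reserves +£11B, Currency in circulation −£48B, Government deposits +£9B
Commercial banking system:
  Assets:      Reserves at CB +£11B, Securities −£37B
  Liabilities: Checkable deposits +£39B, Borrowings from CB −£65B
So the change in checkable deposits held by the non-bank public at commercial banks is +£39 billion.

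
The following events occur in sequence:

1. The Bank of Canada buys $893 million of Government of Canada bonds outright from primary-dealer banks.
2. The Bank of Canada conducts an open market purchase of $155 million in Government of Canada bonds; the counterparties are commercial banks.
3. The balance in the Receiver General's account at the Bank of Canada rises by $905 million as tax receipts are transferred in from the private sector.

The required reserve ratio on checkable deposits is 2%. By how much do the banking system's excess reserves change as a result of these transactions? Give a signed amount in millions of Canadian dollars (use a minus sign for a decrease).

+$161.1 million

OMO purchase (from banks) $893 million: reserves +$893M, deposits 0.
OMO purchase (from banks) $155 million: reserves +$155M, deposits 0.
Government account inflow $905 million: reserves −$905M, deposits −$905M.
Totals: Δreserves = +$143M, Δdeposits = −$905M.
Δrequired reserves = 2% × −$905M = −$18.1M.
Δexcess reserves = Δreserves − Δrequired = +$143M − (−$18.1M) = +$161.1 million.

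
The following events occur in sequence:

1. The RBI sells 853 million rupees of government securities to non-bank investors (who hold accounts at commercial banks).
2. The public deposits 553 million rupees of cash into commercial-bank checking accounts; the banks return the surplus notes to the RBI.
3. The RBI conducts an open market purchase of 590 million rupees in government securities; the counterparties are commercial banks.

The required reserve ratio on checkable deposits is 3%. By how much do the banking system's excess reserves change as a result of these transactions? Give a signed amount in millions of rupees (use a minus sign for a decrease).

Asset sale (to non-banks) 853 million rupees: reserves −853M, deposits −853M.
Currency deposit 553 million rupees: reserves +553M, deposits +553M.
OMO purchase (from banks) 590 million rupees: reserves +590M, deposits 0.
Totals: Δreserves = +290M, Δdeposits = −300M.
Δrequired reserves = 3% × −300M = −9M.
Δexcess reserves = Δreserves − Δrequired = +290M − (−9M) = +299 million.

+299 million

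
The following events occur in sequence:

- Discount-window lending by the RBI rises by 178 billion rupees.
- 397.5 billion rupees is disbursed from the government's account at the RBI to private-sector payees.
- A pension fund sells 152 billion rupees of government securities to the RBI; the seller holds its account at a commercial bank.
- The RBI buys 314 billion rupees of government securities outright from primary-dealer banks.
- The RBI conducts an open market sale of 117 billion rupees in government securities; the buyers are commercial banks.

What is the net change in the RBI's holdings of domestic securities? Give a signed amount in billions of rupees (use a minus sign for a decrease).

Discount-window loan 178 billion rupees: the RBI's securities portfolio is untouched → 0.
Government spending 397.5 billion rupees: the RBI's securities portfolio is untouched → 0.
Asset purchase (from non-banks) 152 billion rupees: securities added to the RBI's portfolio → +152B.
OMO purchase (from banks) 314 billion rupees: securities added to the RBI's portfolio → +314B.
OMO sale (to banks) 117 billion rupees: securities removed from the RBI's portfolio → −117B.
Net: 0 + 0 + 152 + 314 − 117 = +349 billion.

+349 billion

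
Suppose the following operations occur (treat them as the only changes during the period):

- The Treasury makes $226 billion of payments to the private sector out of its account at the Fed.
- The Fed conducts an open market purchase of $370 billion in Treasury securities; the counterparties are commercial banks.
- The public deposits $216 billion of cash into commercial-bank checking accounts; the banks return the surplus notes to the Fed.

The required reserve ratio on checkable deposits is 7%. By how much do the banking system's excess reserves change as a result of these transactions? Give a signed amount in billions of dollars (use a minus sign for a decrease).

+$781.06 billion

Government spending $226 billion: reserves +$226B, deposits +$226B.
OMO purchase (from banks) $370 billion: reserves +$370B, deposits 0.
Currency deposit $216 billion: reserves +$216B, deposits +$216B.
Totals: Δreserves = +$812B, Δdeposits = +$442B.
Δrequired reserves = 7% × +$442B = +$30.94B.
Δexcess reserves = Δreserves − Δrequired = +$812B − (+$30.94B) = +$781.06 billion.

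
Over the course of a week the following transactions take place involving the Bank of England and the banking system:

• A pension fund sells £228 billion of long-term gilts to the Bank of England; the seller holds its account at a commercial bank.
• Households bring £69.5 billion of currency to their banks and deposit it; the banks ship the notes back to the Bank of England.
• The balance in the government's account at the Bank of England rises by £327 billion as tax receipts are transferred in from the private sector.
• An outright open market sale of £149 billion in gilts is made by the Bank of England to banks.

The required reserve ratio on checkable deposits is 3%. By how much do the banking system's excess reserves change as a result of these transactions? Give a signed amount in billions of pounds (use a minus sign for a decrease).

-£177.615 billion

Asset purchase (from non-banks) £228 billion: reserves +£228B, deposits +£228B.
Currency deposit £69.5 billion: reserves +£69.5B, deposits +£69.5B.
Government account inflow £327 billion: reserves −£327B, deposits −£327B.
OMO sale (to banks) £149 billion: reserves −£149B, deposits 0.
Totals: Δreserves = −£178.5B, Δdeposits = −£29.5B.
Δrequired reserves = 3% × −£29.5B = −£0.885B.
Δexcess reserves = Δreserves − Δrequired = −£178.5B − (−£0.885B) = -£177.615 billion.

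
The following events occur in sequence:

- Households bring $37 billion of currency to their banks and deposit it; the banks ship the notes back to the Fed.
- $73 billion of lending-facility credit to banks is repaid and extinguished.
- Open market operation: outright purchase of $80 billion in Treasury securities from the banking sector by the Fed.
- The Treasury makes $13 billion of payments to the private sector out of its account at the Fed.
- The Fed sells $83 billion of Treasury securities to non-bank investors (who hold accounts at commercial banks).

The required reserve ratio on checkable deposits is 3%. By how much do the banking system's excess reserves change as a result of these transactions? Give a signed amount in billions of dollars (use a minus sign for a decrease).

-$25.01 billion

Currency deposit $37 billion: reserves +$37B, deposits +$37B.
Discount-window repayment $73 billion: reserves −$73B, deposits 0.
OMO purchase (from banks) $80 billion: reserves +$80B, deposits 0.
Government spending $13 billion: reserves +$13B, deposits +$13B.
Asset sale (to non-banks) $83 billion: reserves −$83B, deposits −$83B.
Totals: Δreserves = −$26B, Δdeposits = −$33B.
Δrequired reserves = 3% × −$33B = −$0.99B.
Δexcess reserves = Δreserves − Δrequired = −$26B − (−$0.99B) = -$25.01 billion.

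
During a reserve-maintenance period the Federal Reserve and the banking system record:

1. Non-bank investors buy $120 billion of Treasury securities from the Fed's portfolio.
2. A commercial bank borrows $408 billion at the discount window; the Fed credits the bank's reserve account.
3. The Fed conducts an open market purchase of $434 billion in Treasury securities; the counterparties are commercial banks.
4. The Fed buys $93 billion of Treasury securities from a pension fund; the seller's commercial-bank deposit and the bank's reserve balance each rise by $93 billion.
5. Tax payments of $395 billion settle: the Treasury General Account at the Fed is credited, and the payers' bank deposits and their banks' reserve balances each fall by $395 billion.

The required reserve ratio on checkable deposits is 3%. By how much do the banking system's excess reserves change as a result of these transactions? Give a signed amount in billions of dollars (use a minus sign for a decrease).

Asset sale (to non-banks) $120 billion: reserves −$120B, deposits −$120B.
Discount-window loan $408 billion: reserves +$408B, deposits 0.
OMO purchase (from banks) $434 billion: reserves +$434B, deposits 0.
Asset purchase (from non-banks) $93 billion: reserves +$93B, deposits +$93B.
Government account inflow $395 billion: reserves −$395B, deposits −$395B.
Totals: Δreserves = +$420B, Δdeposits = −$422B.
Δrequired reserves = 3% × −$422B = −$12.66B.
Δexcess reserves = Δreserves − Δrequired = +$420B − (−$12.66B) = +$432.66 billion.

+$432.66 billion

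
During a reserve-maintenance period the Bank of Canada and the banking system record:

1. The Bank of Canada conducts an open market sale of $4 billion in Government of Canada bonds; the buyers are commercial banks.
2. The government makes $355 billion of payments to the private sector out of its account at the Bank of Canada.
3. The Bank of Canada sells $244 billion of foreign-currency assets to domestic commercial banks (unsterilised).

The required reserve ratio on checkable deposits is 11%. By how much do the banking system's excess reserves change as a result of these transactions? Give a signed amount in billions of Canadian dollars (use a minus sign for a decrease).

OMO sale (to banks) $4 billion: reserves −$4B, deposits 0.
Government spending $355 billion: reserves +$355B, deposits +$355B.
FX sale $244 billion: reserves −$244B, deposits 0.
Totals: Δreserves = +$107B, Δdeposits = +$355B.
Δrequired reserves = 11% × +$355B = +$39.05B.
Δexcess reserves = Δreserves − Δrequired = +$107B − (+$39.05B) = +$67.95 billion.

+$67.95 billion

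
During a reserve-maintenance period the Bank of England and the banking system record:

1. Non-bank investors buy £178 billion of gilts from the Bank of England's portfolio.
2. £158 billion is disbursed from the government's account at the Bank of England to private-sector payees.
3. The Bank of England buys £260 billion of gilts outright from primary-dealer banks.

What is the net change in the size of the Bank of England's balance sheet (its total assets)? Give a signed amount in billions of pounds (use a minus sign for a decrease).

+£82 billion

Bank of England balance sheet:
  Assets:      Securities +£82B
  Liabilities: Bank reserves +£240B, Government deposits −£158B
Change in total Bank of England assets = +£82 billion.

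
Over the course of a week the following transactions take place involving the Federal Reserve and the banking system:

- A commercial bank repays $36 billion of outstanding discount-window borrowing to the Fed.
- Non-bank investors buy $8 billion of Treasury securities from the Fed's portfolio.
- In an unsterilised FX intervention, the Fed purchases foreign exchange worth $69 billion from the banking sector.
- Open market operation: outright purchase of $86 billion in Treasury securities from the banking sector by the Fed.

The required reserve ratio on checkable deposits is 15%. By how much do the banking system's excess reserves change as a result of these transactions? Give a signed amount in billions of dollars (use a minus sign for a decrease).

+$112.2 billion

Discount-window repayment $36 billion: reserves −$36B, deposits 0.
Asset sale (to non-banks) $8 billion: reserves −$8B, deposits −$8B.
FX purchase $69 billion: reserves +$69B, deposits 0.
OMO purchase (from banks) $86 billion: reserves +$86B, deposits 0.
Totals: Δreserves = +$111B, Δdeposits = −$8B.
Δrequired reserves = 15% × −$8B = −$1.2B.
Δexcess reserves = Δreserves − Δrequired = +$111B − (−$1.2B) = +$112.2 billion.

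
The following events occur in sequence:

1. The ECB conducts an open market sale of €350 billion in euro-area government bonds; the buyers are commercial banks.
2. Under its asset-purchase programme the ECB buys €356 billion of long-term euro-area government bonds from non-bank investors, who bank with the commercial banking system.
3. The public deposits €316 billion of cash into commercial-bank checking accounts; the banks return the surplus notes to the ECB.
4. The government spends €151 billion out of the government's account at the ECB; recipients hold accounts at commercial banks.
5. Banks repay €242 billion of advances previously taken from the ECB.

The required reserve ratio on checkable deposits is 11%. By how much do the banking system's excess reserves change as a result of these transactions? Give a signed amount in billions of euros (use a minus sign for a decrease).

+€140.47 billion

OMO sale (to banks) €350 billion: reserves −€350B, deposits 0.
Asset purchase (from non-banks) €356 billion: reserves +€356B, deposits +€356B.
Currency deposit €316 billion: reserves +€316B, deposits +€316B.
Government spending €151 billion: reserves +€151B, deposits +€151B.
Discount-window repayment €242 billion: reserves −€242B, deposits 0.
Totals: Δreserves = +€231B, Δdeposits = +€823B.
Δrequired reserves = 11% × +€823B = +€90.53B.
Δexcess reserves = Δreserves − Δrequired = +€231B − (+€90.53B) = +€140.47 billion.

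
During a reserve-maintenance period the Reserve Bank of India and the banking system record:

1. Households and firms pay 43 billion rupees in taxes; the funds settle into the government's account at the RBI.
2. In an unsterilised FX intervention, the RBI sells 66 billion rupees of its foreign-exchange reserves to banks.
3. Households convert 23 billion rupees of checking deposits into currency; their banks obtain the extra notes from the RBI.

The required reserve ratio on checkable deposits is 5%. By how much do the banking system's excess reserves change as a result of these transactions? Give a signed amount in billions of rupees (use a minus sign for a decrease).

-128.7 billion

Government account inflow 43 billion rupees: reserves −43B, deposits −43B.
FX sale 66 billion rupees: reserves −66B, deposits 0.
Currency withdrawal 23 billion rupees: reserves −23B, deposits −23B.
Totals: Δreserves = −132B, Δdeposits = −66B.
Δrequired reserves = 5% × −66B = −3.3B.
Δexcess reserves = Δreserves − Δrequired = −132B − (−3.3B) = -128.7 billion.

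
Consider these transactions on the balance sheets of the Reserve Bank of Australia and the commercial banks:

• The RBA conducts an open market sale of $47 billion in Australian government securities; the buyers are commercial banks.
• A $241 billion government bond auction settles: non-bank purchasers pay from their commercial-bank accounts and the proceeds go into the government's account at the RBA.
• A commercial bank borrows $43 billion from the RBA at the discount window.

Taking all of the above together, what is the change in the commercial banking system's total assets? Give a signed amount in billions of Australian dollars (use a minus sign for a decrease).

-$198 billion

OMO sale (to banks) $47 billion: just an asset swap on bank balance sheets → 0.
Government account inflow $241 billion: bank balance sheets shrink → −$241B.
Discount-window loan $43 billion: bank balance sheets expand → +$43B.
Net: 0 − 241 + 43 = -$198 billion.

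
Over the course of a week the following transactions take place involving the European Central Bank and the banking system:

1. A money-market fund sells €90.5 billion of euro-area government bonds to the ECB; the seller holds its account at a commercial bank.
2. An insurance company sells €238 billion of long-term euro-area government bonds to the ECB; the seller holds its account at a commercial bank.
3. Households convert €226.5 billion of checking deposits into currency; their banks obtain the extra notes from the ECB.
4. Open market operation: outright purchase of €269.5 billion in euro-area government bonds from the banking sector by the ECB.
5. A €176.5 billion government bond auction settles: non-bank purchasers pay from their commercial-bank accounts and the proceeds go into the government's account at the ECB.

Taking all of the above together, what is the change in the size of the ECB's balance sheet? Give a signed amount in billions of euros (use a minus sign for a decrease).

ECB balance sheet:
  Assets:      Securities +€598B
  Liabilities: Bank reserves +€195B, Currency in circulation +€226.5B, Government deposits +€176.5B
Change in total ECB assets = +€598 billion.

+€598 billion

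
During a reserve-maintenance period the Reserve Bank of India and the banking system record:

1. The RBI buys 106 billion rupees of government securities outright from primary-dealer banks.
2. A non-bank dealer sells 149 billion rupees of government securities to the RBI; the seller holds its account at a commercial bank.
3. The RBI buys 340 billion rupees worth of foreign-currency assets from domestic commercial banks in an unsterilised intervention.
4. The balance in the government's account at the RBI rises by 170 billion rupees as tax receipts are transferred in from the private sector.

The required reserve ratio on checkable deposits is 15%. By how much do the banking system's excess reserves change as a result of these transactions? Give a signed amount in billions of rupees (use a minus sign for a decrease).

+428.15 billion

OMO purchase (from banks) 106 billion rupees: reserves +106B, deposits 0.
Asset purchase (from non-banks) 149 billion rupees: reserves +149B, deposits +149B.
FX purchase 340 billion rupees: reserves +340B, deposits 0.
Government account inflow 170 billion rupees: reserves −170B, deposits −170B.
Totals: Δreserves = +425B, Δdeposits = −21B.
Δrequired reserves = 15% × −21B = −3.15B.
Δexcess reserves = Δreserves − Δrequired = +425B − (−3.15B) = +428.15 billion.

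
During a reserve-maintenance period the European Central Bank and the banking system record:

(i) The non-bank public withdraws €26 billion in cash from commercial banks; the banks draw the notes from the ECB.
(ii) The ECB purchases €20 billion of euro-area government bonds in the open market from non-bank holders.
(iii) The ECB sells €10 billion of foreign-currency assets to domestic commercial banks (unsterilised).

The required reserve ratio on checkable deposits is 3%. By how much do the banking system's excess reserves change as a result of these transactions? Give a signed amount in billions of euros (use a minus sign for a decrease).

Currency withdrawal €26 billion: reserves −€26B, deposits −€26B.
Asset purchase (from non-banks) €20 billion: reserves +€20B, deposits +€20B.
FX sale €10 billion: reserves −€10B, deposits 0.
Totals: Δreserves = −€16B, Δdeposits = −€6B.
Δrequired reserves = 3% × −€6B = −€0.18B.
Δexcess reserves = Δreserves − Δrequired = −€16B − (−€0.18B) = -€15.82 billion.

-€15.82 billion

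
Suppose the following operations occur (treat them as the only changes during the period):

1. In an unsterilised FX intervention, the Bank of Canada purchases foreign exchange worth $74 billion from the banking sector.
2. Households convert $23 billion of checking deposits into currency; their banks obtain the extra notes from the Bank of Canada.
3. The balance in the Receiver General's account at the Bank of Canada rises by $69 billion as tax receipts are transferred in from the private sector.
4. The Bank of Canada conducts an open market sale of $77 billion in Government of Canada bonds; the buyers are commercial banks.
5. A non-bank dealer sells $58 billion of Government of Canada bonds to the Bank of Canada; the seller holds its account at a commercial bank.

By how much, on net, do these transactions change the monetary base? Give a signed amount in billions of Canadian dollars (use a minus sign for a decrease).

-$14 billion

FX purchase $74 billion: Bank of Canada balance sheet expands → +$74B.
Currency withdrawal $23 billion: just a shift between currency and reserves — both are base money → 0.
Government account inflow $69 billion: reserves shift to a non-base liability → −$69B.
OMO sale (to banks) $77 billion: Bank of Canada balance sheet contracts → −$77B.
Asset purchase (from non-banks) $58 billion: Bank of Canada balance sheet expands → +$58B.
Net: 74 + 0 − 69 − 77 + 58 = -$14 billion.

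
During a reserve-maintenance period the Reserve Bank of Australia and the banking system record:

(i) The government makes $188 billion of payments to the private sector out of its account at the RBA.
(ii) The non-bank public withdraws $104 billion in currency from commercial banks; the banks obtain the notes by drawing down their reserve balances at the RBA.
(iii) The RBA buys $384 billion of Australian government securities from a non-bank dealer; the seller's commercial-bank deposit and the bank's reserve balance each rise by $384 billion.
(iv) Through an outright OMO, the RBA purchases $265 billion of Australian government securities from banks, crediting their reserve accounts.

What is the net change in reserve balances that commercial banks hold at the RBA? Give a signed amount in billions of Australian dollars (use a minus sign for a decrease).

+$733 billion

Government spending $188 billion: government payments flow into bank reserve accounts → +$188B.
Currency withdrawal $104 billion: banks swap reserves for currency → −$104B.
Asset purchase (from non-banks) $384 billion: the RBA pays by crediting reserve accounts → +$384B.
OMO purchase (from banks) $265 billion: the RBA pays by crediting reserve accounts → +$265B.
Net: 188 − 104 + 384 + 265 = +$733 billion.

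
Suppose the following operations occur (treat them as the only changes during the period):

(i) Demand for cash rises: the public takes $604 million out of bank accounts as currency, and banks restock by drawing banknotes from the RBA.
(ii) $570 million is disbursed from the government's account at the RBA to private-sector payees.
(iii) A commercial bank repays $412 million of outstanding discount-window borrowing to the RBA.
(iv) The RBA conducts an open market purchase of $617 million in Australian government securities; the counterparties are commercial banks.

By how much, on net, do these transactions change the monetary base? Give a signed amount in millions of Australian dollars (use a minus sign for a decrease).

+$775 million

RBA balance sheet:
  Assets:      Securities +$617M, Loans to banks −$412M
  Liabilities: Bank reserves +$171M, Currency in circulation +$604M, Government deposits −$570M
Monetary base = currency + reserves: +$604M + (+$171M) = +$775 million.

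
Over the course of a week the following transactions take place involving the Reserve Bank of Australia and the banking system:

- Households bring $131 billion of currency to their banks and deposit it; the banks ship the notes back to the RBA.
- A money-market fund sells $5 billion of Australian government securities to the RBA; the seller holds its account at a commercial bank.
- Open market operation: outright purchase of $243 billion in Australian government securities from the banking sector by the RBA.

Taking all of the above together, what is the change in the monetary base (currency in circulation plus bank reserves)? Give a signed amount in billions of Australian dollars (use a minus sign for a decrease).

+$248 billion

RBA balance sheet:
  Assets:      Securities +$248B
  Liabilities: Bank reserves +$379B, Currency in circulation −$131B
Monetary base = currency + reserves: −$131B + (+$379B) = +$248 billion.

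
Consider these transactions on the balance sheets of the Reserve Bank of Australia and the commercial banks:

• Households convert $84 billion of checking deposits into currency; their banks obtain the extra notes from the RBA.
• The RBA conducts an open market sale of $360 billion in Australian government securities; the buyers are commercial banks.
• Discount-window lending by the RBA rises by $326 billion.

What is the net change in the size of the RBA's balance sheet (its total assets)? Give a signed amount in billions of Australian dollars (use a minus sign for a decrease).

-$34 billion

RBA balance sheet:
  Assets:      Securities −$360B, Loans to banks +$326B
  Liabilities: Bank reserves −$118B, Currency in circulation +$84B
Commercial banking system:
  Assets:      Reserves at CB −$118B, Securities +$360B
  Liabilities: Checkable deposits −$84B, Borrowings from CB +$326B
Change in total RBA assets = -$34 billion.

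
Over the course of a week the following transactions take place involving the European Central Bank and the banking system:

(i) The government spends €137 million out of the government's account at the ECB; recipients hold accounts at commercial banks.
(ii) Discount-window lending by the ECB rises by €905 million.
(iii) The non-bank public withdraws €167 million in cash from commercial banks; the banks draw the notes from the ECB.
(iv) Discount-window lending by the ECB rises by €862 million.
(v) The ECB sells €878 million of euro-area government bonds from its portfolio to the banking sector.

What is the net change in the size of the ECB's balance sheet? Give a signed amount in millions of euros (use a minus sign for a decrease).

ECB balance sheet:
  Assets:      Securities −€878M, Loans to banks +€1767M
  Liabilities: Bank reserves +€859M, Currency in circulation +€167M, Government deposits −€137M
Change in total ECB assets = +€889 million.

+€889 million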